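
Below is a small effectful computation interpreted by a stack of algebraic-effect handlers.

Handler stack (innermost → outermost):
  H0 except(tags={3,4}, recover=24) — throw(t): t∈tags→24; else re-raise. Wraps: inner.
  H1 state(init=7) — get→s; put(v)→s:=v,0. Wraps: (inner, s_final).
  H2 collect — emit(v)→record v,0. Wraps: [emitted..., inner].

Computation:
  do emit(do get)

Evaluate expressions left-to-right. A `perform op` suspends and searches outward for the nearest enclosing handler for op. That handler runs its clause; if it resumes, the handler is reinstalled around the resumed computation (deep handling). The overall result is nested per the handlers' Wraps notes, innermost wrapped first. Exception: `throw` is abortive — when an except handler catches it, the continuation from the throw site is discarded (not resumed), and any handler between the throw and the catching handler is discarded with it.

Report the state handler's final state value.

Working:
get @ H1 ⇒ 7
emit(7) @ H2 ⇒ out+=7
H0 returns 0
H1 returns (0, 7)
H2 returns [7, (0, 7)]
= [7, (0, 7)]

Answer: 7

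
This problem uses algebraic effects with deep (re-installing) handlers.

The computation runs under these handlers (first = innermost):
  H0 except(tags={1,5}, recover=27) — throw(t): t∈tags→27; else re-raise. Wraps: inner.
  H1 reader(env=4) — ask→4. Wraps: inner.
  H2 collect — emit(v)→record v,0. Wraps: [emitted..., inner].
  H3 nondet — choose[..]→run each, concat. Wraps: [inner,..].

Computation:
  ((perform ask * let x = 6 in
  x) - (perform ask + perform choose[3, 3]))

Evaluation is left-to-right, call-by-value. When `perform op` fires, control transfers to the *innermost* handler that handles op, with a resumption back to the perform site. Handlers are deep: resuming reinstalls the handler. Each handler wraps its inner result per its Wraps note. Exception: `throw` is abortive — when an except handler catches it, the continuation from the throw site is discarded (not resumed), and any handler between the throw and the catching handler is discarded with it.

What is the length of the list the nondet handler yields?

Answer: 2

Evaluation trace:
ask @ H1 ⇒ 4
ask @ H1 ⇒ 4
choose[3, 3] @ H3
  branch[0] choose=3:
    H0 returns 17
    H1 returns 17
    H2 returns [17]
    H3 returns [[17]]
  branch[1] choose=3:
    H0 returns 17
    H1 returns 17
    H2 returns [17]
    H3 returns [[17]]
= [[17], [17]]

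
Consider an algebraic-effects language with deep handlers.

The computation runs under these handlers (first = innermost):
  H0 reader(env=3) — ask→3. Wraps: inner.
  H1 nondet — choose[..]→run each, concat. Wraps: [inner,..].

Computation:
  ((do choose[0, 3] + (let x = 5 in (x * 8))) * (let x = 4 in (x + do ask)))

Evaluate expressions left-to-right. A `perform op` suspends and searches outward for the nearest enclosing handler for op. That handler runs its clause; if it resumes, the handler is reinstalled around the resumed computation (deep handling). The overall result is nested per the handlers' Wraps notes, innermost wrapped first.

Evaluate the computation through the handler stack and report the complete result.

Answer: [280, 301]

Evaluation trace:
choose[0, 3] @ H1
  branch[0] choose=0:
    ask @ H0 ⇒ 3
    H0 returns 280
    H1 returns [280]
  branch[1] choose=3:
    ask @ H0 ⇒ 3
    H0 returns 301
    H1 returns [301]
= [280, 301]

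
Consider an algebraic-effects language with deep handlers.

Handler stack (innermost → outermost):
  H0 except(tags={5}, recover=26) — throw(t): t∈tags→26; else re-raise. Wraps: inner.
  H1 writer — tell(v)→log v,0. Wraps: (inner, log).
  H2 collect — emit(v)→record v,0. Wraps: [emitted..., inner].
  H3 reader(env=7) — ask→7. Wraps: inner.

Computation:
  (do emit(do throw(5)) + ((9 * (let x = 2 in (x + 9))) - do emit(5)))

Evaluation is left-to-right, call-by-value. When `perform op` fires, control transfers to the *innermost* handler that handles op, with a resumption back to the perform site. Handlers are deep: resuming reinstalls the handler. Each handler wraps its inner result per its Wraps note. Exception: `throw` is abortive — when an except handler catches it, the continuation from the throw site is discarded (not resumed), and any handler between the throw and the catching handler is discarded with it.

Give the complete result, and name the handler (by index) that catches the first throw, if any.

Step-by-step:
throw(5) @ H0 caught ⇒ 26
H1 returns (26, ())
H2 returns [(26, ())]
H3 returns [(26, ())]
= [(26, ())]

Answer: [(26, ())] ; first throw caught by: H0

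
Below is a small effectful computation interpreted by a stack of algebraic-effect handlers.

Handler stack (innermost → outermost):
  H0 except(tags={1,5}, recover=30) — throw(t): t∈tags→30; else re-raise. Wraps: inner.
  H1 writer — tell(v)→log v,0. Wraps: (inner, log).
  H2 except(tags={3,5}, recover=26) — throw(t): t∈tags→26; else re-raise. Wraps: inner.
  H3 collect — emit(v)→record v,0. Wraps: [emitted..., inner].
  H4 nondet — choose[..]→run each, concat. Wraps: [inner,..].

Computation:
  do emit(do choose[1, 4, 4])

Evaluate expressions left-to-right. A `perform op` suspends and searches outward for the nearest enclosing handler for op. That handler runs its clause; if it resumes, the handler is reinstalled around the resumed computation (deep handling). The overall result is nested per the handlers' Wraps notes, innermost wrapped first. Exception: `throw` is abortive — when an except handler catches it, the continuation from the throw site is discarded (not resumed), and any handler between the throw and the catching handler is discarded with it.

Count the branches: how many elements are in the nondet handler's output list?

Answer: 3

Step-by-step:
choose[1, 4, 4] @ H4
  branch[0] choose=1:
    emit(1) @ H3 ⇒ out+=1
    H0 returns 0
    H1 returns (0, ())
    H2 returns (0, ())
    H3 returns [1, (0, ())]
    H4 returns [[1, (0, ())]]
  branch[1] choose=4:
    emit(4) @ H3 ⇒ out+=4
    H0 returns 0
    H1 returns (0, ())
    H2 returns (0, ())
    H3 returns [4, (0, ())]
    H4 returns [[4, (0, ())]]
  branch[2] choose=4:
    emit(4) @ H3 ⇒ out+=4
    H0 returns 0
    H1 returns (0, ())
    H2 returns (0, ())
    H3 returns [4, (0, ())]
    H4 returns [[4, (0, ())]]
= [[1, (0, ())], [4, (0, ())], [4, (0, ())]]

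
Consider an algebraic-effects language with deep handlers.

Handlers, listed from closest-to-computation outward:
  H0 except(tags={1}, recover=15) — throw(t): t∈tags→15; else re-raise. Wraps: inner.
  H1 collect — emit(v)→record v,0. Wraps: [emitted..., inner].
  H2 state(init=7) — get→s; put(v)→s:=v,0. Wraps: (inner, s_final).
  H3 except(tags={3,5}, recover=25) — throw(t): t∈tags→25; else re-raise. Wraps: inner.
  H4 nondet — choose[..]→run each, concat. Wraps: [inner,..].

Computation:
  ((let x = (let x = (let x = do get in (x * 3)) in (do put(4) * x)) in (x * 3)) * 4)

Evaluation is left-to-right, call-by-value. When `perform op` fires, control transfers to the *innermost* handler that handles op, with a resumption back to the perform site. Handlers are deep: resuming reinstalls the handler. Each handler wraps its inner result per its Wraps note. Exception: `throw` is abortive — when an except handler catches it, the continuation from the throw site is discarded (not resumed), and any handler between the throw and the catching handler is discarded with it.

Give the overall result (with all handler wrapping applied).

Step-by-step:
get @ H2 ⇒ 7
put(4) @ H2 ⇒ s:=4
H0 returns 0
H1 returns [0]
H2 returns ([0], 4)
H3 returns ([0], 4)
H4 returns [([0], 4)]
= [([0], 4)]

Answer: [([0], 4)]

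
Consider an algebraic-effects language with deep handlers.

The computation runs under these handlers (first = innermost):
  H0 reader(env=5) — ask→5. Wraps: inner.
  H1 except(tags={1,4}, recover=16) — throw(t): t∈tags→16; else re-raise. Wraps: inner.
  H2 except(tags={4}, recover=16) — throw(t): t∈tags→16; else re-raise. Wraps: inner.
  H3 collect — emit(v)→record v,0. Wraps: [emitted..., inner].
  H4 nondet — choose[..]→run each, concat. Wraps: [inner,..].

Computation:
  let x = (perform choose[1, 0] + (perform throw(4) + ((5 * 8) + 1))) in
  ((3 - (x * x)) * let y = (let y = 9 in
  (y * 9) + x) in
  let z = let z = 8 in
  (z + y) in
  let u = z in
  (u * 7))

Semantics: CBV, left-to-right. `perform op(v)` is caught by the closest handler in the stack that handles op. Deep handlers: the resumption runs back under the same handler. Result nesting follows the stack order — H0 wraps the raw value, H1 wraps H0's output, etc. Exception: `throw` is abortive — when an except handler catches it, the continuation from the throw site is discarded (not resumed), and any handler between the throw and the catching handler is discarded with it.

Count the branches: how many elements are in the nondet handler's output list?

Answer: 2

Working:
choose[1, 0] @ H4
  branch[0] choose=1:
    throw(4) @ H1 caught ⇒ 16
    H2 returns 16
    H3 returns [16]
    H4 returns [[16]]
  branch[1] choose=0:
    throw(4) @ H1 caught ⇒ 16
    H2 returns 16
    H3 returns [16]
    H4 returns [[16]]
= [[16], [16]]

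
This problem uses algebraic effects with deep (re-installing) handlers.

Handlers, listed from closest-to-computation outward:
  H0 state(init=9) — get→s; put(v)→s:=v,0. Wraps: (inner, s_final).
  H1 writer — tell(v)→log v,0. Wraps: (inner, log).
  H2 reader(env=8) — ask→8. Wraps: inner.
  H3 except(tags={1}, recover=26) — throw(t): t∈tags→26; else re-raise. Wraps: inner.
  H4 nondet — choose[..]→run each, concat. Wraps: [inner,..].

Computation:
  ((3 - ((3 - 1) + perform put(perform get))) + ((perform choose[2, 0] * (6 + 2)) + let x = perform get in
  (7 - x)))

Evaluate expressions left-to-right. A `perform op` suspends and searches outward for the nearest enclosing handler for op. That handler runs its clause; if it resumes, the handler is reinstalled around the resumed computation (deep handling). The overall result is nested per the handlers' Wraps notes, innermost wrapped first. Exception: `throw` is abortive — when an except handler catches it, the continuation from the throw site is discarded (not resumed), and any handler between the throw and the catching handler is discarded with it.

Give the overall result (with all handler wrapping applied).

Evaluation trace:
get @ H0 ⇒ 9
put(9) @ H0 ⇒ s:=9
choose[2, 0] @ H4
  branch[0] choose=2:
    get @ H0 ⇒ 9
    H0 returns (15, 9)
    H1 returns ((15, 9), ())
    H2 returns ((15, 9), ())
    H3 returns ((15, 9), ())
    H4 returns [((15, 9), ())]
  branch[1] choose=0:
    get @ H0 ⇒ 9
    H0 returns (-1, 9)
    H1 returns ((-1, 9), ())
    H2 returns ((-1, 9), ())
    H3 returns ((-1, 9), ())
    H4 returns [((-1, 9), ())]
= [((15, 9), ()), ((-1, 9), ())]

Answer: [((15, 9), ()), ((-1, 9), ())]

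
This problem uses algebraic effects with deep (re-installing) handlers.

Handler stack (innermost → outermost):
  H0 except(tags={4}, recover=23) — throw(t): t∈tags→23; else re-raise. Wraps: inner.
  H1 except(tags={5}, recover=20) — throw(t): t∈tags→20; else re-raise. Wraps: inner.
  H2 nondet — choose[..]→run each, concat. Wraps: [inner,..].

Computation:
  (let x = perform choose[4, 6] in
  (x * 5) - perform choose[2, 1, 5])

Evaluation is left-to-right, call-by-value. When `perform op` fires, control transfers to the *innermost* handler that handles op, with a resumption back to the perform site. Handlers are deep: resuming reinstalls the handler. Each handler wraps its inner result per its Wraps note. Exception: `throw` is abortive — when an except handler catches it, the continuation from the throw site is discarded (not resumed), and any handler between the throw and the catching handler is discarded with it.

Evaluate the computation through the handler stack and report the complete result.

Working:
choose[4, 6] @ H2
  branch[0] choose=4:
    choose[2, 1, 5] @ H2
      branch[0] choose=2:
        H0 returns 18
        H1 returns 18
        H2 returns [18]
      branch[1] choose=1:
        H0 returns 19
        H1 returns 19
        H2 returns [19]
      branch[2] choose=5:
        H0 returns 15
        H1 returns 15
        H2 returns [15]
  branch[1] choose=6:
    choose[2, 1, 5] @ H2
      branch[0] choose=2:
        H0 returns 28
        H1 returns 28
        H2 returns [28]
      branch[1] choose=1:
        H0 returns 29
        H1 returns 29
        H2 returns [29]
      branch[2] choose=5:
        H0 returns 25
        H1 returns 25
        H2 returns [25]
= [18, 19, 15, 28, 29, 25]

Answer: [18, 19, 15, 28, 29, 25]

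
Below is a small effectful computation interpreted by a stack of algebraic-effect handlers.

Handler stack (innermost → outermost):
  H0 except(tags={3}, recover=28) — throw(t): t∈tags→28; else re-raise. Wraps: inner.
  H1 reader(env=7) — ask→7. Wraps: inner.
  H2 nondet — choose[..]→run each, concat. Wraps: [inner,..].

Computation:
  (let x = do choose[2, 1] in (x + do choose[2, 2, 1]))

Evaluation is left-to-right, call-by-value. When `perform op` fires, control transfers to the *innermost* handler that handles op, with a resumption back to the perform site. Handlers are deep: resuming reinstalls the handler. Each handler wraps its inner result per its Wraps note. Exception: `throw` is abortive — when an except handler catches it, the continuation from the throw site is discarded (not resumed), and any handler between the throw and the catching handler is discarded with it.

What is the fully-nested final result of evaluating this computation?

Answer: [4, 4, 3, 3, 3, 2]

Step-by-step:
choose[2, 1] @ H2
  branch[0] choose=2:
    choose[2, 2, 1] @ H2
      branch[0] choose=2:
        H0 returns 4
        H1 returns 4
        H2 returns [4]
      branch[1] choose=2:
        H0 returns 4
        H1 returns 4
        H2 returns [4]
      branch[2] choose=1:
        H0 returns 3
        H1 returns 3
        H2 returns [3]
  branch[1] choose=1:
    choose[2, 2, 1] @ H2
      branch[0] choose=2:
        H0 returns 3
        H1 returns 3
        H2 returns [3]
      branch[1] choose=2:
        H0 returns 3
        H1 returns 3
        H2 returns [3]
      branch[2] choose=1:
        H0 returns 2
        H1 returns 2
        H2 returns [2]
= [4, 4, 3, 3, 3, 2]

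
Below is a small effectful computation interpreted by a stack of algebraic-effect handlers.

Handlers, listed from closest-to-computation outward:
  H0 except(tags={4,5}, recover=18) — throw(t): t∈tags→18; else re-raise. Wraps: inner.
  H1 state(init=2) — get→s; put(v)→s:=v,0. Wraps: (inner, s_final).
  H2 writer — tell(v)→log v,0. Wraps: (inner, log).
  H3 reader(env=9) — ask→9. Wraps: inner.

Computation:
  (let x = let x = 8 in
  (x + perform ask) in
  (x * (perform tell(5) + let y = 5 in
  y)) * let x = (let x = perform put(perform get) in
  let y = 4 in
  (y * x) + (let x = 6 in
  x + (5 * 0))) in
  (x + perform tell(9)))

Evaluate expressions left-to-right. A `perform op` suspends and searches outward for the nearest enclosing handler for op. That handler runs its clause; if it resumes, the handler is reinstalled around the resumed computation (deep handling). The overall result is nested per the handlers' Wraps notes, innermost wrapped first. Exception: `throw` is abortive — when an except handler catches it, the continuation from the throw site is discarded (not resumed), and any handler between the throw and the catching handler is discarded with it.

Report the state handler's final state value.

Step-by-step:
ask @ H3 ⇒ 9
tell(5) @ H2 ⇒ log+=5
get @ H1 ⇒ 2
put(2) @ H1 ⇒ s:=2
tell(9) @ H2 ⇒ log+=9
H0 returns 510
H1 returns (510, 2)
H2 returns ((510, 2), (5, 9))
H3 returns ((510, 2), (5, 9))
= ((510, 2), (5, 9))

Answer: 2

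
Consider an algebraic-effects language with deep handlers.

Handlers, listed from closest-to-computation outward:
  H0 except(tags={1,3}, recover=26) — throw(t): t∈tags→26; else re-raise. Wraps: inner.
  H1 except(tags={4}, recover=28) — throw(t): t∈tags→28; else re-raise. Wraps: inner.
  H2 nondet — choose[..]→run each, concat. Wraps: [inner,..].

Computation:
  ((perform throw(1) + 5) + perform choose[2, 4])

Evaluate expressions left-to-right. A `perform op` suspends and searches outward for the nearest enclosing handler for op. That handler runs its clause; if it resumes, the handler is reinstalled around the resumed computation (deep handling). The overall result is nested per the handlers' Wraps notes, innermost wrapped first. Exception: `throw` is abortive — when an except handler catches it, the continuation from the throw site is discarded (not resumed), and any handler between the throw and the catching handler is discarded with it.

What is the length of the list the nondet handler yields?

Answer: 1

Evaluation trace:
throw(1) @ H0 caught ⇒ 26
H1 returns 26
H2 returns [26]
= [26]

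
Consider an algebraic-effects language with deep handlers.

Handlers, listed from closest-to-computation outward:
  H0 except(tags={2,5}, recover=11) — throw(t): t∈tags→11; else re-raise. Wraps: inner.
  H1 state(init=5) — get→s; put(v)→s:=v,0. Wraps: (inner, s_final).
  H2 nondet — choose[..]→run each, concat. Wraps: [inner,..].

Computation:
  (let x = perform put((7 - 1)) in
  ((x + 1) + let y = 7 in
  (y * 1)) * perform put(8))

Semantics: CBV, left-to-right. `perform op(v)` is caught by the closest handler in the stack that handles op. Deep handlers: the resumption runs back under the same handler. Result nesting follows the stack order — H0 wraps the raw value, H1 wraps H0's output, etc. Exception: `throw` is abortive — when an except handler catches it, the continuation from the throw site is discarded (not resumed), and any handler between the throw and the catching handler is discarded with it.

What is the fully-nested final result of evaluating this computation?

Working:
put(6) @ H1 ⇒ s:=6
put(8) @ H1 ⇒ s:=8
H0 returns 0
H1 returns (0, 8)
H2 returns [(0, 8)]
= [(0, 8)]

Answer: [(0, 8)]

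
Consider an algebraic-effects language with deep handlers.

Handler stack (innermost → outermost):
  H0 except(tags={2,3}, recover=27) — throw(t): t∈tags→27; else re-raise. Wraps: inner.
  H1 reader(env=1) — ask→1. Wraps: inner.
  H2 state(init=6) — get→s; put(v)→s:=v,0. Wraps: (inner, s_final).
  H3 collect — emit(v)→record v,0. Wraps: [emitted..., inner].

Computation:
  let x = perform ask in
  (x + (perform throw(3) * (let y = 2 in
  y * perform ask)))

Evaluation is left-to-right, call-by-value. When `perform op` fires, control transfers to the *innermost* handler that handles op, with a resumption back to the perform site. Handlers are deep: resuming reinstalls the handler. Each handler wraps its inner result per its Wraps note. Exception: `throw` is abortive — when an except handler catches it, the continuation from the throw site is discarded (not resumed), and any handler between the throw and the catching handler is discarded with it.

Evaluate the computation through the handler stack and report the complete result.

Working:
ask @ H1 ⇒ 1
throw(3) @ H0 caught ⇒ 27
H1 returns 27
H2 returns (27, 6)
H3 returns [(27, 6)]
= [(27, 6)]

Answer: [(27, 6)]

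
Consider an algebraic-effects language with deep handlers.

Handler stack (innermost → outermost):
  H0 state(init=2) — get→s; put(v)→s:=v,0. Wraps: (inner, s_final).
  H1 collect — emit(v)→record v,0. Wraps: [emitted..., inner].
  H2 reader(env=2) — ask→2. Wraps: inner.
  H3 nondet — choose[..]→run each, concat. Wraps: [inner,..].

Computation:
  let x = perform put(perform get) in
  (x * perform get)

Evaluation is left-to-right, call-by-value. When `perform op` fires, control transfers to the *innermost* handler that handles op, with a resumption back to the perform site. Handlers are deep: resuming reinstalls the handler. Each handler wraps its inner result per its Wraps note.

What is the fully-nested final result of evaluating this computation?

Answer: [[(0, 2)]]

Evaluation trace:
get @ H0 ⇒ 2
put(2) @ H0 ⇒ s:=2
get @ H0 ⇒ 2
H0 returns (0, 2)
H1 returns [(0, 2)]
H2 returns [(0, 2)]
H3 returns [[(0, 2)]]
= [[(0, 2)]]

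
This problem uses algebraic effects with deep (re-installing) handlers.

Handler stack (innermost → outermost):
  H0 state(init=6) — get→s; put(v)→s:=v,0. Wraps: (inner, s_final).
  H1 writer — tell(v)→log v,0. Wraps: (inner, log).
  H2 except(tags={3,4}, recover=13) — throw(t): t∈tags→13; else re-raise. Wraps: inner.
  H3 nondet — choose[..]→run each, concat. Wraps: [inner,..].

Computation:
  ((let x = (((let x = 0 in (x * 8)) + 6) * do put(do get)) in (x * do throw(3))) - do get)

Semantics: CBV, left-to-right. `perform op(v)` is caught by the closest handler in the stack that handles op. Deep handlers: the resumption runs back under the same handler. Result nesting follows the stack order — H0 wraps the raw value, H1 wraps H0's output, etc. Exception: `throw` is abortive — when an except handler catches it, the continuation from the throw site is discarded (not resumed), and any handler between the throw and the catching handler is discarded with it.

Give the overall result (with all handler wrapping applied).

Evaluation trace:
get @ H0 ⇒ 6
put(6) @ H0 ⇒ s:=6
throw(3) @ H2 caught ⇒ 13
H3 returns [13]
= [13]

Answer: [13]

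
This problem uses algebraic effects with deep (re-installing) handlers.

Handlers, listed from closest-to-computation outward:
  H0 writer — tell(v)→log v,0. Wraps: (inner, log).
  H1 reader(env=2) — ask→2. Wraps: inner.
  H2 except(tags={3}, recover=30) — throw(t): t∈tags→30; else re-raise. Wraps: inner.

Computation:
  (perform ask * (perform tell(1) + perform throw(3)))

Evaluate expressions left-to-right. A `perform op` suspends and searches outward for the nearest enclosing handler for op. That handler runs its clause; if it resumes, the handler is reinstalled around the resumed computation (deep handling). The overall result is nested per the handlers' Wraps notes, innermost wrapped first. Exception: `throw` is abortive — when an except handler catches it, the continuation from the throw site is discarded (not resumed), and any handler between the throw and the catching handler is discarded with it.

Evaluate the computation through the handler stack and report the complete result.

Step-by-step:
ask @ H1 ⇒ 2
tell(1) @ H0 ⇒ log+=1
throw(3) @ H2 caught ⇒ 30
= 30

Answer: 30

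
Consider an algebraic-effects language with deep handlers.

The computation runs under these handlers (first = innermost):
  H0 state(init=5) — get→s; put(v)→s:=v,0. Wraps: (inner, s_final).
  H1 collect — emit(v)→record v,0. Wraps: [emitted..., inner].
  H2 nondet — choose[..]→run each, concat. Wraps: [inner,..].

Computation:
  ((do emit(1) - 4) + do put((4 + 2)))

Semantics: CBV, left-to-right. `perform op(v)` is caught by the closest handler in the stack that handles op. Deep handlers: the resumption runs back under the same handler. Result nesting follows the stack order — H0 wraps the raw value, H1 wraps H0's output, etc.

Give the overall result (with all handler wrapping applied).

Answer: [[1, (-4, 6)]]

Working:
emit(1) @ H1 ⇒ out+=1
put(6) @ H0 ⇒ s:=6
H0 returns (-4, 6)
H1 returns [1, (-4, 6)]
H2 returns [[1, (-4, 6)]]
= [[1, (-4, 6)]]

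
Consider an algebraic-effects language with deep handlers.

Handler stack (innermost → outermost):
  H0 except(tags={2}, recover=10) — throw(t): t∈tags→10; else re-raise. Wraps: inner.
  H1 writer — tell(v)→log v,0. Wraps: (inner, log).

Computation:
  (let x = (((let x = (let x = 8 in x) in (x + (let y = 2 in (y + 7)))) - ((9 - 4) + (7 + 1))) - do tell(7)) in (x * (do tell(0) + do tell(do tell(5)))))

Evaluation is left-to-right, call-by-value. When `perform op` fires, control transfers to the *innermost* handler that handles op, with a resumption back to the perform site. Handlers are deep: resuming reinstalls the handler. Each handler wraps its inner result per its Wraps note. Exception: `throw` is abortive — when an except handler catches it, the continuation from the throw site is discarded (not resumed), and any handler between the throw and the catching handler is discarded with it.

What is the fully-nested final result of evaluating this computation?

Answer: (0, (7, 0, 5, 0))

Step-by-step:
tell(7) @ H1 ⇒ log+=7
tell(0) @ H1 ⇒ log+=0
tell(5) @ H1 ⇒ log+=5
tell(0) @ H1 ⇒ log+=0
H0 returns 0
H1 returns (0, (7, 0, 5, 0))
= (0, (7, 0, 5, 0))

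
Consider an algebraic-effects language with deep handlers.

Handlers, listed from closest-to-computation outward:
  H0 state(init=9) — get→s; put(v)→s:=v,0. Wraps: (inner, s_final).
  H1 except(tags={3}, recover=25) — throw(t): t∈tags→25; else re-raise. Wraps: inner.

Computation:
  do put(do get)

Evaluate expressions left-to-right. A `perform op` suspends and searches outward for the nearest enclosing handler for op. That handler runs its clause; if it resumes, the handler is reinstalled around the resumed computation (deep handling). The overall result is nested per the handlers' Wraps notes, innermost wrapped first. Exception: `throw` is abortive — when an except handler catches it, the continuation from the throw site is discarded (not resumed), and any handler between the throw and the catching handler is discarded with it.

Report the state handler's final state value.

Step-by-step:
get @ H0 ⇒ 9
put(9) @ H0 ⇒ s:=9
H0 returns (0, 9)
H1 returns (0, 9)
= (0, 9)

Answer: 9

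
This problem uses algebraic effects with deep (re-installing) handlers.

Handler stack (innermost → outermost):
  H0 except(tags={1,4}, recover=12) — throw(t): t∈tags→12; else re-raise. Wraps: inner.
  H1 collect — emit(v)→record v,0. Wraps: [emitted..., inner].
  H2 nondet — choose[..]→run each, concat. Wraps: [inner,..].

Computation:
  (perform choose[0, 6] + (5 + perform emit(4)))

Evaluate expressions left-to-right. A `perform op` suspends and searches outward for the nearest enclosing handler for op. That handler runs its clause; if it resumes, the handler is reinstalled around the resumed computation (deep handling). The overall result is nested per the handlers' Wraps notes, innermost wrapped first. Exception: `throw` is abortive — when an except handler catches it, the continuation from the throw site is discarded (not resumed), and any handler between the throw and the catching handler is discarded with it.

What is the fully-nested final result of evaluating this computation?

Answer: [[4, 5], [4, 11]]

Step-by-step:
choose[0, 6] @ H2
  branch[0] choose=0:
    emit(4) @ H1 ⇒ out+=4
    H0 returns 5
    H1 returns [4, 5]
    H2 returns [[4, 5]]
  branch[1] choose=6:
    emit(4) @ H1 ⇒ out+=4
    H0 returns 11
    H1 returns [4, 11]
    H2 returns [[4, 11]]
= [[4, 5], [4, 11]]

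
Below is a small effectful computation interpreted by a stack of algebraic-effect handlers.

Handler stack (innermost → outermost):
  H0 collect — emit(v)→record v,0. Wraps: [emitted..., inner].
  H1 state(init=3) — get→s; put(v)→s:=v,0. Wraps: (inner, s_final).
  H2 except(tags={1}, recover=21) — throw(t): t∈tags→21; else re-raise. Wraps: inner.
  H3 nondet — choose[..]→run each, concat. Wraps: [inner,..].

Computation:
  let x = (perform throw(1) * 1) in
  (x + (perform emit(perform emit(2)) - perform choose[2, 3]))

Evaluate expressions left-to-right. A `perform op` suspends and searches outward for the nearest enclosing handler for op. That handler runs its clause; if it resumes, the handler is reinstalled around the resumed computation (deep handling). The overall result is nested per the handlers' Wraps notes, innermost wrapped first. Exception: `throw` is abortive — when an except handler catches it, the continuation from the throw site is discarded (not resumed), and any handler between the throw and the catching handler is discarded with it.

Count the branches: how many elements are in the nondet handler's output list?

Working:
throw(1) @ H2 caught ⇒ 21
H3 returns [21]
= [21]

Answer: 1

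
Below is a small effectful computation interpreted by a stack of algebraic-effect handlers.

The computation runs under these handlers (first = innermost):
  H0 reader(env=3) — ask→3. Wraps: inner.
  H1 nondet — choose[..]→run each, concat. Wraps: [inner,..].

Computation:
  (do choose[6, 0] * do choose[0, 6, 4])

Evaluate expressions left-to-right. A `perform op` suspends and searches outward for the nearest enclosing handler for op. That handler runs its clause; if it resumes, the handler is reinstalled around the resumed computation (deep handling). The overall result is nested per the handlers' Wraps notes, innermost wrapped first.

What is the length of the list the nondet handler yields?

Answer: 6

Evaluation trace:
choose[6, 0] @ H1
  branch[0] choose=6:
    choose[0, 6, 4] @ H1
      branch[0] choose=0:
        H0 returns 0
        H1 returns [0]
      branch[1] choose=6:
        H0 returns 36
        H1 returns [36]
      branch[2] choose=4:
        H0 returns 24
        H1 returns [24]
  branch[1] choose=0:
    choose[0, 6, 4] @ H1
      branch[0] choose=0:
        H0 returns 0
        H1 returns [0]
      branch[1] choose=6:
        H0 returns 0
        H1 returns [0]
      branch[2] choose=4:
        H0 returns 0
        H1 returns [0]
= [0, 36, 24, 0, 0, 0]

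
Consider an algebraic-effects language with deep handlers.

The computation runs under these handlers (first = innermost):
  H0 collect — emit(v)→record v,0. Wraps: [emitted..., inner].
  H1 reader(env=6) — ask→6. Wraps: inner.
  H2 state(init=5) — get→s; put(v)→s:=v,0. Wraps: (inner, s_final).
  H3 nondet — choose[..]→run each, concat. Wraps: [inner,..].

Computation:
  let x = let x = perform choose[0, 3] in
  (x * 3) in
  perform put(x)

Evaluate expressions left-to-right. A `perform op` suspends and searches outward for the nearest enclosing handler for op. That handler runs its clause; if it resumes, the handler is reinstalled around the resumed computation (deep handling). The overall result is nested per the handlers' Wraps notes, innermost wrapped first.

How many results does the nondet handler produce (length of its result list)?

Answer: 2

Evaluation trace:
choose[0, 3] @ H3
  branch[0] choose=0:
    put(0) @ H2 ⇒ s:=0
    H0 returns [0]
    H1 returns [0]
    H2 returns ([0], 0)
    H3 returns [([0], 0)]
  branch[1] choose=3:
    put(9) @ H2 ⇒ s:=9
    H0 returns [0]
    H1 returns [0]
    H2 returns ([0], 9)
    H3 returns [([0], 9)]
= [([0], 0), ([0], 9)]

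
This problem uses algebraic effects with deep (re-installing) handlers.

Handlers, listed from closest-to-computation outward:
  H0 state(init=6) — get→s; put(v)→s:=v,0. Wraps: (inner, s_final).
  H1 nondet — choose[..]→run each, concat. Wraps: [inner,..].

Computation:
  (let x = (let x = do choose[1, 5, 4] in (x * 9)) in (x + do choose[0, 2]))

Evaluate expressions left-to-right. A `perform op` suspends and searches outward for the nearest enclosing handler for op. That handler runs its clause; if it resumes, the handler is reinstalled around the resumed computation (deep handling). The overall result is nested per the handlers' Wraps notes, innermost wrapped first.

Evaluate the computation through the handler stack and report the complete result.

Working:
choose[1, 5, 4] @ H1
  branch[0] choose=1:
    choose[0, 2] @ H1
      branch[0] choose=0:
        H0 returns (9, 6)
        H1 returns [(9, 6)]
      branch[1] choose=2:
        H0 returns (11, 6)
        H1 returns [(11, 6)]
  branch[1] choose=5:
    choose[0, 2] @ H1
      branch[0] choose=0:
        H0 returns (45, 6)
        H1 returns [(45, 6)]
      branch[1] choose=2:
        H0 returns (47, 6)
        H1 returns [(47, 6)]
  branch[2] choose=4:
    choose[0, 2] @ H1
      branch[0] choose=0:
        H0 returns (36, 6)
        H1 returns [(36, 6)]
      branch[1] choose=2:
        H0 returns (38, 6)
        H1 returns [(38, 6)]
= [(9, 6), (11, 6), (45, 6), (47, 6), (36, 6), (38, 6)]

Answer: [(9, 6), (11, 6), (45, 6), (47, 6), (36, 6), (38, 6)]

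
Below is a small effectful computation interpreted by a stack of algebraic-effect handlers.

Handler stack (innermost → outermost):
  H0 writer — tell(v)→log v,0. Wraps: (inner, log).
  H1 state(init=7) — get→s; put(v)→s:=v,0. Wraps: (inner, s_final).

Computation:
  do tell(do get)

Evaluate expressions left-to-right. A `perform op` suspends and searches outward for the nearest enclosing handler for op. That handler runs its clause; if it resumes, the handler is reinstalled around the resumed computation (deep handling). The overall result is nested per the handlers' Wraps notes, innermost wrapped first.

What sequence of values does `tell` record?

Evaluation trace:
get @ H1 ⇒ 7
tell(7) @ H0 ⇒ log+=7
H0 returns (0, (7))
H1 returns ((0, (7)), 7)
= ((0, (7)), 7)

Answer: (7)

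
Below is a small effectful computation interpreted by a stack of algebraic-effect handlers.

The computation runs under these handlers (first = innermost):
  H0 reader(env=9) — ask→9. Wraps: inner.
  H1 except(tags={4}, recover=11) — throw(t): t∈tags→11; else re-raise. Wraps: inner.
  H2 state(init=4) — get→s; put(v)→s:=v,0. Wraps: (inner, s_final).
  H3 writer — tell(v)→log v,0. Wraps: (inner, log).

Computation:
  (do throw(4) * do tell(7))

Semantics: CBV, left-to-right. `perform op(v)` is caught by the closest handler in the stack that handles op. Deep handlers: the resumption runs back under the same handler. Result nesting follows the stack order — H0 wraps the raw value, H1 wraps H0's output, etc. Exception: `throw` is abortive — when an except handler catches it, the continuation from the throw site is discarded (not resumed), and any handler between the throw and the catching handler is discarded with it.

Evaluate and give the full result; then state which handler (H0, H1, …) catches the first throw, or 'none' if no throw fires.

Evaluation trace:
throw(4) @ H1 caught ⇒ 11
H2 returns (11, 4)
H3 returns ((11, 4), ())
= ((11, 4), ())

Answer: ((11, 4), ()) ; first throw caught by: H1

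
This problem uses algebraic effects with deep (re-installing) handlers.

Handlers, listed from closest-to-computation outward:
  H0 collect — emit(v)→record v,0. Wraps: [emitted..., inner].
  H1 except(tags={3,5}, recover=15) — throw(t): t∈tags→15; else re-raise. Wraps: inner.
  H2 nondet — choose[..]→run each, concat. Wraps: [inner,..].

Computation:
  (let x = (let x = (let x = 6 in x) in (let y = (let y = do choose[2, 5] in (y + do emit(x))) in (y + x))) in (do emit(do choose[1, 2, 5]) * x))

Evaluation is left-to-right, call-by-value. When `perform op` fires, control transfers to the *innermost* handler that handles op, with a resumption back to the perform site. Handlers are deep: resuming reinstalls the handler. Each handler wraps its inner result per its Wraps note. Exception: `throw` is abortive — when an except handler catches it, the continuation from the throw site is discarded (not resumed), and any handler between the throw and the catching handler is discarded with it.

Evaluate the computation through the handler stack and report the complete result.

Working:
choose[2, 5] @ H2
  branch[0] choose=2:
    emit(6) @ H0 ⇒ out+=6
    choose[1, 2, 5] @ H2
      branch[0] choose=1:
        emit(1) @ H0 ⇒ out+=1
        H0 returns [6, 1, 0]
        H1 returns [6, 1, 0]
        H2 returns [[6, 1, 0]]
      branch[1] choose=2:
        emit(2) @ H0 ⇒ out+=2
        H0 returns [6, 2, 0]
        H1 returns [6, 2, 0]
        H2 returns [[6, 2, 0]]
      branch[2] choose=5:
        emit(5) @ H0 ⇒ out+=5
        H0 returns [6, 5, 0]
        H1 returns [6, 5, 0]
        H2 returns [[6, 5, 0]]
  branch[1] choose=5:
    emit(6) @ H0 ⇒ out+=6
    choose[1, 2, 5] @ H2
      branch[0] choose=1:
        emit(1) @ H0 ⇒ out+=1
        H0 returns [6, 1, 0]
        H1 returns [6, 1, 0]
        H2 returns [[6, 1, 0]]
      branch[1] choose=2:
        emit(2) @ H0 ⇒ out+=2
        H0 returns [6, 2, 0]
        H1 returns [6, 2, 0]
        H2 returns [[6, 2, 0]]
      branch[2] choose=5:
        emit(5) @ H0 ⇒ out+=5
        H0 returns [6, 5, 0]
        H1 returns [6, 5, 0]
        H2 returns [[6, 5, 0]]
= [[6, 1, 0], [6, 2, 0], [6, 5, 0], [6, 1, 0], [6, 2, 0], [6, 5, 0]]

Answer: [[6, 1, 0], [6, 2, 0], [6, 5, 0], [6, 1, 0], [6, 2, 0], [6, 5, 0]]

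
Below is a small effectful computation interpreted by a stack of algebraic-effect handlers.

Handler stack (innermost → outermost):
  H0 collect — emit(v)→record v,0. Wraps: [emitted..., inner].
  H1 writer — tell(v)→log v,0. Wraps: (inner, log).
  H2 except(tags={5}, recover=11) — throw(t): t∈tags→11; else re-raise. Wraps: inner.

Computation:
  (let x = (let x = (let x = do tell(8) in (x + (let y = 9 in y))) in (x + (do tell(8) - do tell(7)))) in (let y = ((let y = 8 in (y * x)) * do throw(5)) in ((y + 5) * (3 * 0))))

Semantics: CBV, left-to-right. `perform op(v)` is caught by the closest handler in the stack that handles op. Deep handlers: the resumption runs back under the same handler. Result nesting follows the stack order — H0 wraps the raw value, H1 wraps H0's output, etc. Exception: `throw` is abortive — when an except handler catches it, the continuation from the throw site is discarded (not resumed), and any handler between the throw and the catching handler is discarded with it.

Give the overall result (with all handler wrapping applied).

Evaluation trace:
tell(8) @ H1 ⇒ log+=8
tell(8) @ H1 ⇒ log+=8
tell(7) @ H1 ⇒ log+=7
throw(5) @ H2 caught ⇒ 11
= 11

Answer: 11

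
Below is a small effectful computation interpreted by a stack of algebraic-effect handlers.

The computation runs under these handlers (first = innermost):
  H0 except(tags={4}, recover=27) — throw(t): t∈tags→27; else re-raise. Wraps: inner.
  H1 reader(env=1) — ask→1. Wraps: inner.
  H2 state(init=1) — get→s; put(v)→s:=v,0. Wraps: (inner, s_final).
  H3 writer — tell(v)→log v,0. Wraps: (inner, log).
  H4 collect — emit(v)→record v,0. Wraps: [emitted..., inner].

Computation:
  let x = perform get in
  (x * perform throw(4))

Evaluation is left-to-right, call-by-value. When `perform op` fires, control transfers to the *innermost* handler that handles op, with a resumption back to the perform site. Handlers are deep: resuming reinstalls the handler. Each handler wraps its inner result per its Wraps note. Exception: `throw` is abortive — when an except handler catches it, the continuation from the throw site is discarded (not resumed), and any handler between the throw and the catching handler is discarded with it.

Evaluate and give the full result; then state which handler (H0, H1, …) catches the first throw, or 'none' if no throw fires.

Answer: [((27, 1), ())] ; first throw caught by: H0

Working:
get @ H2 ⇒ 1
throw(4) @ H0 caught ⇒ 27
H1 returns 27
H2 returns (27, 1)
H3 returns ((27, 1), ())
H4 returns [((27, 1), ())]
= [((27, 1), ())]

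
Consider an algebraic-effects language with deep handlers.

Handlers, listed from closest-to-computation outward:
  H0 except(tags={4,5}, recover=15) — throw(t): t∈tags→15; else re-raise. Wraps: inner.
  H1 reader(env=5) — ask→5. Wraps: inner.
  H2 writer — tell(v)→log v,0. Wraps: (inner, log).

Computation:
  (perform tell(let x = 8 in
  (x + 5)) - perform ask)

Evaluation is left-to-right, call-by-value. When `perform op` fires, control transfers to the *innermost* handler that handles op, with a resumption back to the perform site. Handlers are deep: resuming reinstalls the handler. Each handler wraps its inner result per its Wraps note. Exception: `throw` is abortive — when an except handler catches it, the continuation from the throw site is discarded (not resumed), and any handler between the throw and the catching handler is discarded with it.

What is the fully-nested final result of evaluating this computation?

Answer: (-5, (13))

Evaluation trace:
tell(13) @ H2 ⇒ log+=13
ask @ H1 ⇒ 5
H0 returns -5
H1 returns -5
H2 returns (-5, (13))
= (-5, (13))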